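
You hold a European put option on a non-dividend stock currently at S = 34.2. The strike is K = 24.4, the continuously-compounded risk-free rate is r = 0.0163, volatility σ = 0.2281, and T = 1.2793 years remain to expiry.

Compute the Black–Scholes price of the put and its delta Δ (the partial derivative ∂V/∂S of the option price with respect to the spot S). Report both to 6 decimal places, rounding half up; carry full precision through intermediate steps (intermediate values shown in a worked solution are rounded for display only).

σ√T = 0.2281·√1.2793 = 0.257995
d₁ = (ln(S/K) + (r+σ²/2)T) / (σ√T) = (ln(34.2/24.4) + (0.0163+0.2281²/2)·1.2793) / 0.257995 = (0.337643 + 0.054133) / 0.257995 = 1.518540
d₂ = d₁ − σ√T = 1.518540 − 0.257995 = 1.260545
e^{−rT} = e^{−0.0163·1.2793} = 0.979363
N(−d₁) = 0.064439,  N(−d₂) = 0.103736
Put price V = K·e^{−rT}·N(−d₂) − S·N(−d₁) = 2.478935 − 2.203820 = 0.275115
Δ = −N(−d₁) = -0.064439

price = 0.275115
Δ = -0.064439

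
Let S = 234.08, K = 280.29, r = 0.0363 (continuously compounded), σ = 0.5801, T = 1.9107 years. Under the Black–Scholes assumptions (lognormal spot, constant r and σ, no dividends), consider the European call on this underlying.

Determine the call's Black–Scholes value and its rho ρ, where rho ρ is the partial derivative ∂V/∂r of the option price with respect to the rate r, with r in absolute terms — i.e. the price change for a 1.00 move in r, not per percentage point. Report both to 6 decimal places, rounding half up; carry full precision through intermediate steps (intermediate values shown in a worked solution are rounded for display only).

σ√T = 0.5801·√1.9107 = 0.801861
d₁ = (ln(S/K) + (r+σ²/2)T) / (σ√T) = (ln(234.08/280.29) + (0.0363+0.5801²/2)·1.9107) / 0.801861 = (-0.180162 + 0.390849) / 0.801861 = 0.262748
d₂ = d₁ − σ√T = 0.262748 − 0.801861 = -0.539113
e^{−rT} = e^{−0.0363·1.9107} = 0.932992
N(d₁) = 0.603627,  N(d₂) = 0.294904
Call price V = S·N(d₁) − K·e^{−rT}·N(d₂) = 141.297118 − 77.119954 = 64.177164
ρ = K·T·e^{−rT}·N(d₂) = 147.353096

price = 64.177164
ρ = 147.353096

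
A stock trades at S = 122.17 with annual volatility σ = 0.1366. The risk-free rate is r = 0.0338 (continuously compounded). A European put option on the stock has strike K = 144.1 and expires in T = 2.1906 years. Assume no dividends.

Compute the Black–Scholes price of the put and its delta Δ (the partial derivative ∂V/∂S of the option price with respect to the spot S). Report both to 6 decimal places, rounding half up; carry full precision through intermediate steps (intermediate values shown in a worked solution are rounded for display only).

σ√T = 0.1366·√2.1906 = 0.202177
d₁ = (ln(S/K) + (r+σ²/2)T) / (σ√T) = (ln(122.17/144.1) + (0.0338+0.1366²/2)·2.1906) / 0.202177 = (-0.165094 + 0.094480) / 0.202177 = -0.349267
d₂ = d₁ − σ√T = -0.349267 − 0.202177 = -0.551445
e^{−rT} = e^{−0.0338·2.1906} = 0.928632
N(−d₁) = 0.636556,  N(−d₂) = 0.709335
Put price V = K·e^{−rT}·N(−d₂) − S·N(−d₁) = 94.920392 − 77.768006 = 17.152386
Δ = −N(−d₁) = -0.636556

price = 17.152386
Δ = -0.636556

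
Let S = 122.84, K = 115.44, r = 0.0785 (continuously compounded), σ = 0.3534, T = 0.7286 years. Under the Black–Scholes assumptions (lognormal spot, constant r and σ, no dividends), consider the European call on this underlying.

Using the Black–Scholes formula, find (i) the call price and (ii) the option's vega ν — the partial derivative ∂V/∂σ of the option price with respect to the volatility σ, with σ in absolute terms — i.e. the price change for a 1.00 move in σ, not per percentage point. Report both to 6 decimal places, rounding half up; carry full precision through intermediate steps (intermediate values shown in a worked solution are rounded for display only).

price = 21.871266
ν = 36.029997

σ√T = 0.3534·√0.7286 = 0.301655
d₁ = (ln(S/K) + (r+σ²/2)T) / (σ√T) = (ln(122.84/115.44) + (0.0785+0.3534²/2)·0.7286) / 0.301655 = (0.062132 + 0.102693) / 0.301655 = 0.546401
d₂ = d₁ − σ√T = 0.546401 − 0.301655 = 0.244746
e^{−rT} = e^{−0.0785·0.7286} = 0.944410
N(d₁) = 0.707605,  N(d₂) = 0.596673
Call price V = S·N(d₁) − K·e^{−rT}·N(d₂) = 86.922186 − 65.050920 = 21.871266
φ(d₁) = (1/√(2π))·e^{−d₁²/2} = 0.343621
ν = S·φ(d₁)·√T = 36.029997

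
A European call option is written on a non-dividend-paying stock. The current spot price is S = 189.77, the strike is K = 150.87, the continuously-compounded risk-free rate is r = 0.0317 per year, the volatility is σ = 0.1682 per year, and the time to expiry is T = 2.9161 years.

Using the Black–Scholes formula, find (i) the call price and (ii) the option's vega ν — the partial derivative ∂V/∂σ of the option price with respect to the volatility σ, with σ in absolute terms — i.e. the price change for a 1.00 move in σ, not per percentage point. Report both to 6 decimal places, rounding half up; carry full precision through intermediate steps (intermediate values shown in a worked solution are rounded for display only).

price = 55.258052
ν = 58.150007

σ√T = 0.1682·√2.9161 = 0.287228
d₁ = (ln(S/K) + (r+σ²/2)T) / (σ√T) = (ln(189.77/150.87) + (0.0317+0.1682²/2)·2.9161) / 0.287228 = (0.229394 + 0.133690) / 0.287228 = 1.264098
d₂ = d₁ − σ√T = 1.264098 − 0.287228 = 0.976870
e^{−rT} = e^{−0.0317·2.9161} = 0.911704
N(d₁) = 0.896903,  N(d₂) = 0.835683
Call price V = S·N(d₁) − K·e^{−rT}·N(d₂) = 170.205200 − 114.947148 = 55.258052
φ(d₁) = (1/√(2π))·e^{−d₁²/2} = 0.179441
ν = S·φ(d₁)·√T = 58.150007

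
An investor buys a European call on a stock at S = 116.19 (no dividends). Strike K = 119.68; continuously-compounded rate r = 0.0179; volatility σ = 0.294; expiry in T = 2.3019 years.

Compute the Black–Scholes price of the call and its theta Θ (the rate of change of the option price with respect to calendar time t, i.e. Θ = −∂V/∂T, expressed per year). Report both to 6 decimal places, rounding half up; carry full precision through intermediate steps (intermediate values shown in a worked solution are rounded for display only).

σ√T = 0.294·√2.3019 = 0.446057
d₁ = (ln(S/K) + (r+σ²/2)T) / (σ√T) = (ln(116.19/119.68) + (0.0179+0.294²/2)·2.3019) / 0.446057 = (-0.029595 + 0.140688) / 0.446057 = 0.249055
d₂ = d₁ − σ√T = 0.249055 − 0.446057 = -0.197002
e^{−rT} = e^{−0.0179·2.3019} = 0.959633
N(d₁) = 0.598341,  N(d₂) = 0.421913
Call price V = S·N(d₁) − K·e^{−rT}·N(d₂) = 69.521229 − 48.456242 = 21.064986
φ(d₁) = (1/√(2π))·e^{−d₁²/2} = 0.386759
Θ = −S·φ(d₁)·σ/(2√T) − r·K·e^{−rT}·N(d₂) = −4.353952 − 0.867367 = -5.221319

price = 21.064986
Θ = -5.221319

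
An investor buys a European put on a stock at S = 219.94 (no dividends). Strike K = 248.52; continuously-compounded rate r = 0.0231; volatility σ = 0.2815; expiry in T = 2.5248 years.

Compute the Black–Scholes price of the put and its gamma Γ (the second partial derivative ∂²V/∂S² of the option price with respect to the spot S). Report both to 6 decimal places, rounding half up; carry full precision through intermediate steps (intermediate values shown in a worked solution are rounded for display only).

σ√T = 0.2815·√2.5248 = 0.447293
d₁ = (ln(S/K) + (r+σ²/2)T) / (σ√T) = (ln(219.94/248.52) + (0.0231+0.2815²/2)·2.5248) / 0.447293 = (-0.122169 + 0.158358) / 0.447293 = 0.080908
d₂ = d₁ − σ√T = 0.080908 − 0.447293 = -0.366384
e^{−rT} = e^{−0.0231·2.5248} = 0.943345
N(−d₁) = 0.467757,  N(−d₂) = 0.642961
Put price V = K·e^{−rT}·N(−d₂) − S·N(−d₁) = 150.735857 − 102.878561 = 47.857296
φ(d₁) = (1/√(2π))·e^{−d₁²/2} = 0.397639
Γ = φ(d₁) / (S·σ·√T) = 0.004042

price = 47.857296
Γ = 0.004042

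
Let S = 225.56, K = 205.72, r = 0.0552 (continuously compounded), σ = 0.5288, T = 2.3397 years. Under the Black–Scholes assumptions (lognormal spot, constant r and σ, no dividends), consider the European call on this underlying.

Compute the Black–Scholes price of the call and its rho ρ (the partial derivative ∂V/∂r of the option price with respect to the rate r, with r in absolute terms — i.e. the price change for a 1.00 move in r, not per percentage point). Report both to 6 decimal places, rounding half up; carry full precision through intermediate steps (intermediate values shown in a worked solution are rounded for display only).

price = 88.435142
ρ = 189.471201

σ√T = 0.5288·√2.3397 = 0.808857
d₁ = (ln(S/K) + (r+σ²/2)T) / (σ√T) = (ln(225.56/205.72) + (0.0552+0.5288²/2)·2.3397) / 0.808857 = (0.092070 + 0.456276) / 0.808857 = 0.677927
d₂ = d₁ − σ√T = 0.677927 − 0.808857 = -0.130929
e^{−rT} = e^{−0.0552·2.3397} = 0.878841
N(d₁) = 0.751091,  N(d₂) = 0.447916
Call price V = S·N(d₁) − K·e^{−rT}·N(d₂) = 169.416123 − 80.980981 = 88.435142
ρ = K·T·e^{−rT}·N(d₂) = 189.471201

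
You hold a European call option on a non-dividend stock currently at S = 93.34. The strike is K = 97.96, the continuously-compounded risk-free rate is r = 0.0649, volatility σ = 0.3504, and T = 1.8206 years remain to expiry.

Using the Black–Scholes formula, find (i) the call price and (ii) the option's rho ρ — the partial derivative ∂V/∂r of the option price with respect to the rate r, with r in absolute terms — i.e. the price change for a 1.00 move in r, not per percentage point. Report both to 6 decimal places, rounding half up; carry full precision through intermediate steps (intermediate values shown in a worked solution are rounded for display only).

σ√T = 0.3504·√1.8206 = 0.472793
d₁ = (ln(S/K) + (r+σ²/2)T) / (σ√T) = (ln(93.34/97.96) + (0.0649+0.3504²/2)·1.8206) / 0.472793 = (-0.048310 + 0.229924) / 0.472793 = 0.384128
d₂ = d₁ − σ√T = 0.384128 − 0.472793 = -0.088665
e^{−rT} = e^{−0.0649·1.8206} = 0.888557
N(d₁) = 0.649558,  N(d₂) = 0.464674
Call price V = S·N(d₁) − K·e^{−rT}·N(d₂) = 60.629768 − 40.446619 = 20.183149
ρ = K·T·e^{−rT}·N(d₂) = 73.637115

price = 20.183149
ρ = 73.637115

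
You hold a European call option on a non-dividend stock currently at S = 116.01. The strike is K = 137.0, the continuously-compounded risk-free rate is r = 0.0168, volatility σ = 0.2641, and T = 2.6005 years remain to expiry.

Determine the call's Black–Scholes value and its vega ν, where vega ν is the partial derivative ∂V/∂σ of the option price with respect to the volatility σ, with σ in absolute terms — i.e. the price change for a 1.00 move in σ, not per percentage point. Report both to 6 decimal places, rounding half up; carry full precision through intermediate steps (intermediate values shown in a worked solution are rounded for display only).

σ√T = 0.2641·√2.6005 = 0.425889
d₁ = (ln(S/K) + (r+σ²/2)T) / (σ√T) = (ln(116.01/137.0) + (0.0168+0.2641²/2)·2.6005) / 0.425889 = (-0.166305 + 0.134379) / 0.425889 = -0.074961
d₂ = d₁ − σ√T = -0.074961 − 0.425889 = -0.500851
e^{−rT} = e^{−0.0168·2.6005} = 0.957252
N(d₁) = 0.470123,  N(d₂) = 0.308238
Call price V = S·N(d₁) − K·e^{−rT}·N(d₂) = 54.538938 − 40.423437 = 14.115502
φ(d₁) = (1/√(2π))·e^{−d₁²/2} = 0.397823
ν = S·φ(d₁)·√T = 74.424123

price = 14.115502
ν = 74.424123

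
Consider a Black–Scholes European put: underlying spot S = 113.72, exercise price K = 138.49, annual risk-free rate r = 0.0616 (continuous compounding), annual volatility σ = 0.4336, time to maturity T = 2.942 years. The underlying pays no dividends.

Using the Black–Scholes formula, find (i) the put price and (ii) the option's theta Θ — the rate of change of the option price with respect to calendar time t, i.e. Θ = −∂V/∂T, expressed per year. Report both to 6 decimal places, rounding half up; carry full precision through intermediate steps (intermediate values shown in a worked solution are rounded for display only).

σ√T = 0.4336·√2.942 = 0.743722
d₁ = (ln(S/K) + (r+σ²/2)T) / (σ√T) = (ln(113.72/138.49) + (0.0616+0.4336²/2)·2.942) / 0.743722 = (-0.197059 + 0.457788) / 0.743722 = 0.350574
d₂ = d₁ − σ√T = 0.350574 − 0.743722 = -0.393148
e^{−rT} = e^{−0.0616·2.942} = 0.834246
N(−d₁) = 0.362954,  N(−d₂) = 0.652895
Put price V = K·e^{−rT}·N(−d₂) − S·N(−d₁) = 75.432019 − 41.275129 = 34.156890
φ(d₁) = (1/√(2π))·e^{−d₁²/2} = 0.375165
Θ = −S·φ(d₁)·σ/(2√T) + r·K·e^{−rT}·N(−d₂) = −5.392585 + 4.646612 = -0.745973

price = 34.156890
Θ = -0.745973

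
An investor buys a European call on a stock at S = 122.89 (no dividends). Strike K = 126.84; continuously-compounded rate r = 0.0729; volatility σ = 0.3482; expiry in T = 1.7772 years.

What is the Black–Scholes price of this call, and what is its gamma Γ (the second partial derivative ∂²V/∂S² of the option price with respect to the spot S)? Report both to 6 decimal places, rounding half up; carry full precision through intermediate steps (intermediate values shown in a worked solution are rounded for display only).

price = 27.702086
Γ = 0.006340

σ√T = 0.3482·√1.7772 = 0.464191
d₁ = (ln(S/K) + (r+σ²/2)T) / (σ√T) = (ln(122.89/126.84) + (0.0729+0.3482²/2)·1.7772) / 0.464191 = (-0.031637 + 0.237295) / 0.464191 = 0.443045
d₂ = d₁ − σ√T = 0.443045 − 0.464191 = -0.021146
e^{−rT} = e^{−0.0729·1.7772} = 0.878484
N(d₁) = 0.671134,  N(d₂) = 0.491565
Call price V = S·N(d₁) − K·e^{−rT}·N(d₂) = 82.475606 − 54.773520 = 27.702086
φ(d₁) = (1/√(2π))·e^{−d₁²/2} = 0.361648
Γ = φ(d₁) / (S·σ·√T) = 0.006340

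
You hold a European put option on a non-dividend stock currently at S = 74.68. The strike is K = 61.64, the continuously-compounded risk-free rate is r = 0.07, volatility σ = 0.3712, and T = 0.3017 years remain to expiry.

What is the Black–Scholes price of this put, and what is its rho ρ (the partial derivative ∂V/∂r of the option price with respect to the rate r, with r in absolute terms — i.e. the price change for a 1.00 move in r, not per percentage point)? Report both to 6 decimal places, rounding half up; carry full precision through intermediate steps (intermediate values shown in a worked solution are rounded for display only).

σ√T = 0.3712·√0.3017 = 0.203890
d₁ = (ln(S/K) + (r+σ²/2)T) / (σ√T) = (ln(74.68/61.64) + (0.07+0.3712²/2)·0.3017) / 0.203890 = (0.191901 + 0.041905) / 0.203890 = 1.146726
d₂ = d₁ − σ√T = 1.146726 − 0.203890 = 0.942836
e^{−rT} = e^{−0.07·0.3017} = 0.979102
N(−d₁) = 0.125747,  N(−d₂) = 0.172882
Put price V = K·e^{−rT}·N(−d₂) − S·N(−d₁) = 10.433771 − 9.390816 = 1.042956
ρ = −K·T·e^{−rT}·N(−d₂) = -3.147869

price = 1.042956
ρ = -3.147869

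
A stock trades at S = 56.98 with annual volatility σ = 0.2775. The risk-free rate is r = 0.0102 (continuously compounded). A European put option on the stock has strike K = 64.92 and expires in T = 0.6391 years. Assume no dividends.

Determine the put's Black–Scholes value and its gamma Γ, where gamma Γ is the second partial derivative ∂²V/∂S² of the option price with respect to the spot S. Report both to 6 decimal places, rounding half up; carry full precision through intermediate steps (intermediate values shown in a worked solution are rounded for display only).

σ√T = 0.2775·√0.6391 = 0.221844
d₁ = (ln(S/K) + (r+σ²/2)T) / (σ√T) = (ln(56.98/64.92) + (0.0102+0.2775²/2)·0.6391) / 0.221844 = (-0.130455 + 0.031126) / 0.221844 = -0.447744
d₂ = d₁ − σ√T = -0.447744 − 0.221844 = -0.669588
e^{−rT} = e^{−0.0102·0.6391} = 0.993502
N(−d₁) = 0.672831,  N(−d₂) = 0.748440
Put price V = K·e^{−rT}·N(−d₂) − S·N(−d₁) = 48.272995 − 38.337911 = 9.935084
φ(d₁) = (1/√(2π))·e^{−d₁²/2} = 0.360892
Γ = φ(d₁) / (S·σ·√T) = 0.028550

price = 9.935084
Γ = 0.028550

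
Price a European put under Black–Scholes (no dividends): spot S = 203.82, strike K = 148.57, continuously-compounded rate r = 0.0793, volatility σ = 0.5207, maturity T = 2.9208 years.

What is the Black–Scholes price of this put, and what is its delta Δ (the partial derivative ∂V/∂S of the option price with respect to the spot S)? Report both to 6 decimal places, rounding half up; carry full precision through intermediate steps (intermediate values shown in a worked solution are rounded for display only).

price = 21.500341
Δ = -0.144453

σ√T = 0.5207·√2.9208 = 0.889894
d₁ = (ln(S/K) + (r+σ²/2)T) / (σ√T) = (ln(203.82/148.57) + (0.0793+0.5207²/2)·2.9208) / 0.889894 = (0.316181 + 0.627575) / 0.889894 = 1.060526
d₂ = d₁ − σ√T = 1.060526 − 0.889894 = 0.170632
e^{−rT} = e^{−0.0793·2.9208} = 0.793248
N(−d₁) = 0.144453,  N(−d₂) = 0.432257
Put price V = K·e^{−rT}·N(−d₂) − S·N(−d₁) = 50.942670 − 29.442329 = 21.500341
Δ = −N(−d₁) = -0.144453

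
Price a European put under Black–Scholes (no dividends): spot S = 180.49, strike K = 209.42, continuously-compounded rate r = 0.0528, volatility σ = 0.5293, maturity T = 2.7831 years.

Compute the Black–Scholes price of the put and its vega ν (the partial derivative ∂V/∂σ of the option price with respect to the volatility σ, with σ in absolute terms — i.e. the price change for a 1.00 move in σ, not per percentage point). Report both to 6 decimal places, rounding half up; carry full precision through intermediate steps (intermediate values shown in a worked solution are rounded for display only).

σ√T = 0.5293·√2.7831 = 0.883011
d₁ = (ln(S/K) + (r+σ²/2)T) / (σ√T) = (ln(180.49/209.42) + (0.0528+0.5293²/2)·2.7831) / 0.883011 = (-0.148666 + 0.536802) / 0.883011 = 0.439559
d₂ = d₁ − σ√T = 0.439559 − 0.883011 = -0.443452
e^{−rT} = e^{−0.0528·2.7831} = 0.863339
N(−d₁) = 0.330128,  N(−d₂) = 0.671281
Put price V = K·e^{−rT}·N(−d₂) − S·N(−d₁) = 121.367865 − 59.584837 = 61.783028
φ(d₁) = (1/√(2π))·e^{−d₁²/2} = 0.362205
ν = S·φ(d₁)·√T = 109.061658

price = 61.783028
ν = 109.061658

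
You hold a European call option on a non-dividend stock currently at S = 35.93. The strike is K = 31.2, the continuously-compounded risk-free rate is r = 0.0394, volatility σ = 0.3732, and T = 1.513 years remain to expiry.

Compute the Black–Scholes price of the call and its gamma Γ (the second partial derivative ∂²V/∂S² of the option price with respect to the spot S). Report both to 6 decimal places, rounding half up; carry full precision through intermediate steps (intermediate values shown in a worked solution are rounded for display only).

price = 9.743454
Γ = 0.019365

σ√T = 0.3732·√1.513 = 0.459051
d₁ = (ln(S/K) + (r+σ²/2)T) / (σ√T) = (ln(35.93/31.2) + (0.0394+0.3732²/2)·1.513) / 0.459051 = (0.141155 + 0.164976) / 0.459051 = 0.666877
d₂ = d₁ − σ√T = 0.666877 − 0.459051 = 0.207826
e^{−rT} = e^{−0.0394·1.513} = 0.942130
N(d₁) = 0.747575,  N(d₂) = 0.582318
Call price V = S·N(d₁) − K·e^{−rT}·N(d₂) = 26.860358 − 17.116904 = 9.743454
φ(d₁) = (1/√(2π))·e^{−d₁²/2} = 0.319403
Γ = φ(d₁) / (S·σ·√T) = 0.019365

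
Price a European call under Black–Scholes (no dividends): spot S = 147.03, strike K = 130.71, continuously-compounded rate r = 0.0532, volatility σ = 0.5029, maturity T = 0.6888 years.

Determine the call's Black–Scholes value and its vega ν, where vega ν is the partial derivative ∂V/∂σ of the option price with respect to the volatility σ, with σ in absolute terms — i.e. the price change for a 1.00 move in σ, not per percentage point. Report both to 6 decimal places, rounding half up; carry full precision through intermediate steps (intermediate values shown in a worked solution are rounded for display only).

σ√T = 0.5029·√0.6888 = 0.417377
d₁ = (ln(S/K) + (r+σ²/2)T) / (σ√T) = (ln(147.03/130.71) + (0.0532+0.5029²/2)·0.6888) / 0.417377 = (0.117656 + 0.123746) / 0.417377 = 0.578378
d₂ = d₁ − σ√T = 0.578378 − 0.417377 = 0.161001
e^{−rT} = e^{−0.0532·0.6888} = 0.964019
N(d₁) = 0.718495,  N(d₂) = 0.563954
Call price V = S·N(d₁) − K·e^{−rT}·N(d₂) = 105.640378 − 71.062073 = 34.578305
φ(d₁) = (1/√(2π))·e^{−d₁²/2} = 0.337497
ν = S·φ(d₁)·√T = 41.183415

price = 34.578305
ν = 41.183415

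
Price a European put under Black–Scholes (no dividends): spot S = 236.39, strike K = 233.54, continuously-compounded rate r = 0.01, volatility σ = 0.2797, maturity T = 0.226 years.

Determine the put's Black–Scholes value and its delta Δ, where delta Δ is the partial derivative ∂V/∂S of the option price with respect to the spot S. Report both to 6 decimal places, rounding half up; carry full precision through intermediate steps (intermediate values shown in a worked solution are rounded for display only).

price = 10.824990
Δ = -0.430657

σ√T = 0.2797·√0.226 = 0.132968
d₁ = (ln(S/K) + (r+σ²/2)T) / (σ√T) = (ln(236.39/233.54) + (0.01+0.2797²/2)·0.226) / 0.132968 = (0.012130 + 0.011100) / 0.132968 = 0.174703
d₂ = d₁ − σ√T = 0.174703 − 0.132968 = 0.041735
e^{−rT} = e^{−0.01·0.226} = 0.997743
N(−d₁) = 0.430657,  N(−d₂) = 0.483355
Put price V = K·e^{−rT}·N(−d₂) − S·N(−d₁) = 112.627912 − 101.802922 = 10.824990
Δ = −N(−d₁) = -0.430657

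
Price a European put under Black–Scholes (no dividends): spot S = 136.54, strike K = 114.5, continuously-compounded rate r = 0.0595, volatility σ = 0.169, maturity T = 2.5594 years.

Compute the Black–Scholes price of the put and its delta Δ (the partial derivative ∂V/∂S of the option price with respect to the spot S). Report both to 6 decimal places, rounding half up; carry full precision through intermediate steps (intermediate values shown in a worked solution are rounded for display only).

σ√T = 0.169·√2.5594 = 0.270368
d₁ = (ln(S/K) + (r+σ²/2)T) / (σ√T) = (ln(136.54/114.5) + (0.0595+0.169²/2)·2.5594) / 0.270368 = (0.176043 + 0.188834) / 0.270368 = 1.349554
d₂ = d₁ − σ√T = 1.349554 − 0.270368 = 1.079186
e^{−rT} = e^{−0.0595·2.5594} = 0.858744
N(−d₁) = 0.088580,  N(−d₂) = 0.140253
Put price V = K·e^{−rT}·N(−d₂) − S·N(−d₁) = 13.790496 − 12.094654 = 1.695842
Δ = −N(−d₁) = -0.088580

price = 1.695842
Δ = -0.088580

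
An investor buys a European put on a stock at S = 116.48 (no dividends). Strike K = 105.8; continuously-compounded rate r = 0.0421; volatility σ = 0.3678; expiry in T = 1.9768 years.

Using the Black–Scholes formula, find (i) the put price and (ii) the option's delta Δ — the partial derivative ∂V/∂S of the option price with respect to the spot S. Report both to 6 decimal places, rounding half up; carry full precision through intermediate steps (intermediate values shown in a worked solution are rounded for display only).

σ√T = 0.3678·√1.9768 = 0.517122
d₁ = (ln(S/K) + (r+σ²/2)T) / (σ√T) = (ln(116.48/105.8) + (0.0421+0.3678²/2)·1.9768) / 0.517122 = (0.096169 + 0.216931) / 0.517122 = 0.605466
d₂ = d₁ − σ√T = 0.605466 − 0.517122 = 0.088344
e^{−rT} = e^{−0.0421·1.9768} = 0.920146
N(−d₁) = 0.272435,  N(−d₂) = 0.464802
Put price V = K·e^{−rT}·N(−d₂) − S·N(−d₁) = 45.249089 − 31.733185 = 13.515905
Δ = −N(−d₁) = -0.272435

price = 13.515905
Δ = -0.272435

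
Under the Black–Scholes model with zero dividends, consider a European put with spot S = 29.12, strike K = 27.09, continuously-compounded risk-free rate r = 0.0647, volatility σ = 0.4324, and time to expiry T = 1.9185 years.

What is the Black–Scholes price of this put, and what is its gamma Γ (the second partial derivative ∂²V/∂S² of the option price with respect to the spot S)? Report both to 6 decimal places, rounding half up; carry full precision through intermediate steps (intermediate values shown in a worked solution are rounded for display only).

σ√T = 0.4324·√1.9185 = 0.598917
d₁ = (ln(S/K) + (r+σ²/2)T) / (σ√T) = (ln(29.12/27.09) + (0.0647+0.4324²/2)·1.9185) / 0.598917 = (0.072261 + 0.303478) / 0.598917 = 0.627363
d₂ = d₁ − σ√T = 0.627363 − 0.598917 = 0.028446
e^{−rT} = e^{−0.0647·1.9185} = 0.883268
N(−d₁) = 0.265211,  N(−d₂) = 0.488653
Put price V = K·e^{−rT}·N(−d₂) − S·N(−d₁) = 11.692359 − 7.722935 = 3.969423
φ(d₁) = (1/√(2π))·e^{−d₁²/2} = 0.327676
Γ = φ(d₁) / (S·σ·√T) = 0.018788

price = 3.969423
Γ = 0.018788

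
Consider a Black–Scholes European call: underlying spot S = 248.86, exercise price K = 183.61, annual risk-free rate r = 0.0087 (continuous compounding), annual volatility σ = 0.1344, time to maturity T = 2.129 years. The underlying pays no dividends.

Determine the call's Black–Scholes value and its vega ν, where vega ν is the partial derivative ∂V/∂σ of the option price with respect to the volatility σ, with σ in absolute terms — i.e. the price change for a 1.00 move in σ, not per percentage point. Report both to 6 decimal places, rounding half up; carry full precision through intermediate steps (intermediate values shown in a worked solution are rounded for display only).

price = 69.483843
ν = 31.708919

σ√T = 0.1344·√2.129 = 0.196104
d₁ = (ln(S/K) + (r+σ²/2)T) / (σ√T) = (ln(248.86/183.61) + (0.0087+0.1344²/2)·2.129) / 0.196104 = (0.304077 + 0.037751) / 0.196104 = 1.743089
d₂ = d₁ − σ√T = 1.743089 − 0.196104 = 1.546985
e^{−rT} = e^{−0.0087·2.129} = 0.981648
N(d₁) = 0.959341,  N(d₂) = 0.939067
Call price V = S·N(d₁) − K·e^{−rT}·N(d₂) = 238.741599 − 169.257756 = 69.483843
φ(d₁) = (1/√(2π))·e^{−d₁²/2} = 0.087325
ν = S·φ(d₁)·√T = 31.708919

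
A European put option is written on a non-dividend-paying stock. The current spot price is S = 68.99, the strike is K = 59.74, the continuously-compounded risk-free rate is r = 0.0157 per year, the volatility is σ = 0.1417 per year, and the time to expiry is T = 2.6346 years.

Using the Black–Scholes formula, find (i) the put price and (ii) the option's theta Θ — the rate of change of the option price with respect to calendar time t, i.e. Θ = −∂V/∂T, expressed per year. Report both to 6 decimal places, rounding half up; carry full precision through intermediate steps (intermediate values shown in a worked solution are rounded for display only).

σ√T = 0.1417·√2.6346 = 0.230000
d₁ = (ln(S/K) + (r+σ²/2)T) / (σ√T) = (ln(68.99/59.74) + (0.0157+0.1417²/2)·2.6346) / 0.230000 = (0.143960 + 0.067813) / 0.230000 = 0.920753
d₂ = d₁ − σ√T = 0.920753 − 0.230000 = 0.690753
e^{−rT} = e^{−0.0157·2.6346} = 0.959481
N(−d₁) = 0.178590,  N(−d₂) = 0.244860
Put price V = K·e^{−rT}·N(−d₂) − S·N(−d₁) = 14.035235 − 12.320902 = 1.714333
φ(d₁) = (1/√(2π))·e^{−d₁²/2} = 0.261105
Θ = −S·φ(d₁)·σ/(2√T) + r·K·e^{−rT}·N(−d₂) = −0.786293 + 0.220353 = -0.565940

price = 1.714333
Θ = -0.565940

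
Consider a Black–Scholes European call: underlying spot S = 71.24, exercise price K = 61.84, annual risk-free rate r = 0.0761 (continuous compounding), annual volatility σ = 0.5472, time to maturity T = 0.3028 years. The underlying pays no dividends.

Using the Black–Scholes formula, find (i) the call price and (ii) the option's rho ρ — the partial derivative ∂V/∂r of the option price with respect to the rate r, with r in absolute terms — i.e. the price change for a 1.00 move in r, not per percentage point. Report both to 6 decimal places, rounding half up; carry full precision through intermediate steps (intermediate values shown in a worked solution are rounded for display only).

price = 14.419236
ρ = 11.965752

σ√T = 0.5472·√0.3028 = 0.301109
d₁ = (ln(S/K) + (r+σ²/2)T) / (σ√T) = (ln(71.24/61.84) + (0.0761+0.5472²/2)·0.3028) / 0.301109 = (0.141504 + 0.068376) / 0.301109 = 0.697025
d₂ = d₁ − σ√T = 0.697025 − 0.301109 = 0.395915
e^{−rT} = e^{−0.0761·0.3028} = 0.977220
N(d₁) = 0.757106,  N(d₂) = 0.653916
Call price V = S·N(d₁) − K·e^{−rT}·N(d₂) = 53.936252 − 39.517016 = 14.419236
ρ = K·T·e^{−rT}·N(d₂) = 11.965752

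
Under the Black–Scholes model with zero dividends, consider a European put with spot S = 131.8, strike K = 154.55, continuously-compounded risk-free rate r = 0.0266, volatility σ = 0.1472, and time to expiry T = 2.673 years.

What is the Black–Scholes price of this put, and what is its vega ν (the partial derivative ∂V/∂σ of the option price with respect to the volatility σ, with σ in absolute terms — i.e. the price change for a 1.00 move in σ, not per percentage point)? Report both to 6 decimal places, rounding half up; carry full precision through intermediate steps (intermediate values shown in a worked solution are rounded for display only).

σ√T = 0.1472·√2.673 = 0.240662
d₁ = (ln(S/K) + (r+σ²/2)T) / (σ√T) = (ln(131.8/154.55) + (0.0266+0.1472²/2)·2.673) / 0.240662 = (-0.159232 + 0.100061) / 0.240662 = -0.245869
d₂ = d₁ − σ√T = -0.245869 − 0.240662 = -0.486530
e^{−rT} = e^{−0.0266·2.673} = 0.931367
N(−d₁) = 0.597108,  N(−d₂) = 0.686704
Put price V = K·e^{−rT}·N(−d₂) − S·N(−d₁) = 98.846144 − 78.698834 = 20.147310
φ(d₁) = (1/√(2π))·e^{−d₁²/2} = 0.387064
ν = S·φ(d₁)·√T = 83.406158

price = 20.147310
ν = 83.406158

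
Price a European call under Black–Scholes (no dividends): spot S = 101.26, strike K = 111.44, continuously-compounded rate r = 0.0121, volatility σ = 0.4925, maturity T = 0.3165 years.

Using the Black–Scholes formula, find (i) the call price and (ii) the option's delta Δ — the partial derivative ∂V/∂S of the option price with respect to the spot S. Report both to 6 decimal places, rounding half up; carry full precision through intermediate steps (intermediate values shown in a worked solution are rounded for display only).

σ√T = 0.4925·√0.3165 = 0.277072
d₁ = (ln(S/K) + (r+σ²/2)T) / (σ√T) = (ln(101.26/111.44) + (0.0121+0.4925²/2)·0.3165) / 0.277072 = (-0.095795 + 0.042214) / 0.277072 = -0.193382
d₂ = d₁ − σ√T = -0.193382 − 0.277072 = -0.470454
e^{−rT} = e^{−0.0121·0.3165} = 0.996178
N(d₁) = 0.423330,  N(d₂) = 0.319015
Call price V = S·N(d₁) − K·e^{−rT}·N(d₂) = 42.866402 − 35.415186 = 7.451215
Δ = N(d₁) = 0.423330

price = 7.451215
Δ = 0.423330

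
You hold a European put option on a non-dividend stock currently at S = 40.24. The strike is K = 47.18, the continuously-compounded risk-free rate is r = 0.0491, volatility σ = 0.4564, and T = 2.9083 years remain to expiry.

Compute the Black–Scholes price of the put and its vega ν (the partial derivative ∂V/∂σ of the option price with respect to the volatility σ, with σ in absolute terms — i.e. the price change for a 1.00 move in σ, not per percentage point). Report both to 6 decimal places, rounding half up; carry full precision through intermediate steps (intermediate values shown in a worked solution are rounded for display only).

price = 12.620194
ν = 25.582744

σ√T = 0.4564·√2.9083 = 0.778333
d₁ = (ln(S/K) + (r+σ²/2)T) / (σ√T) = (ln(40.24/47.18) + (0.0491+0.4564²/2)·2.9083) / 0.778333 = (-0.159109 + 0.445698) / 0.778333 = 0.368210
d₂ = d₁ − σ√T = 0.368210 − 0.778333 = -0.410123
e^{−rT} = e^{−0.0491·2.9083} = 0.866930
N(−d₁) = 0.356358,  N(−d₂) = 0.659142
Put price V = K·e^{−rT}·N(−d₂) − S·N(−d₁) = 26.960054 − 14.339860 = 12.620194
φ(d₁) = (1/√(2π))·e^{−d₁²/2} = 0.372795
ν = S·φ(d₁)·√T = 25.582744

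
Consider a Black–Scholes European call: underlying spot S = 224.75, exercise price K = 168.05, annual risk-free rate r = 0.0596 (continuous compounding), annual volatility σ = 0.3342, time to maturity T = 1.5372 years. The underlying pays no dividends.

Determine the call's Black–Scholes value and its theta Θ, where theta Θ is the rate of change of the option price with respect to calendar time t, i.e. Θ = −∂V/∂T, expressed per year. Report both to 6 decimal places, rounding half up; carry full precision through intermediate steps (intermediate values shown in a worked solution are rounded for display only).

price = 78.722966
Θ = -13.354222

σ√T = 0.3342·√1.5372 = 0.414354
d₁ = (ln(S/K) + (r+σ²/2)T) / (σ√T) = (ln(224.75/168.05) + (0.0596+0.3342²/2)·1.5372) / 0.414354 = (0.290727 + 0.177462) / 0.414354 = 1.129925
d₂ = d₁ − σ√T = 1.129925 − 0.414354 = 0.715571
e^{−rT} = e^{−0.0596·1.5372} = 0.912454
N(d₁) = 0.870746,  N(d₂) = 0.762872
Call price V = S·N(d₁) − K·e^{−rT}·N(d₂) = 195.700165 − 116.977199 = 78.722966
φ(d₁) = (1/√(2π))·e^{−d₁²/2} = 0.210703
Θ = −S·φ(d₁)·σ/(2√T) − r·K·e^{−rT}·N(d₂) = −6.382381 − 6.971841 = -13.354222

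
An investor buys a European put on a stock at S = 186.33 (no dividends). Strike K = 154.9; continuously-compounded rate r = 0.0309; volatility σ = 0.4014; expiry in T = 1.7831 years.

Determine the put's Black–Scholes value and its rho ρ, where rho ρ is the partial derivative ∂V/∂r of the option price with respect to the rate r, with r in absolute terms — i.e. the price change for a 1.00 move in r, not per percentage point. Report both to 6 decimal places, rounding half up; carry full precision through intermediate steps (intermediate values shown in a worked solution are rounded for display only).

σ√T = 0.4014·√1.7831 = 0.536001
d₁ = (ln(S/K) + (r+σ²/2)T) / (σ√T) = (ln(186.33/154.9) + (0.0309+0.4014²/2)·1.7831) / 0.536001 = (0.184740 + 0.198746) / 0.536001 = 0.715458
d₂ = d₁ − σ√T = 0.715458 − 0.536001 = 0.179457
e^{−rT} = e^{−0.0309·1.7831} = 0.946393
N(−d₁) = 0.237163,  N(−d₂) = 0.428789
Put price V = K·e^{−rT}·N(−d₂) − S·N(−d₁) = 62.858907 − 44.190616 = 18.668291
ρ = −K·T·e^{−rT}·N(−d₂) = -112.083717

price = 18.668291
ρ = -112.083717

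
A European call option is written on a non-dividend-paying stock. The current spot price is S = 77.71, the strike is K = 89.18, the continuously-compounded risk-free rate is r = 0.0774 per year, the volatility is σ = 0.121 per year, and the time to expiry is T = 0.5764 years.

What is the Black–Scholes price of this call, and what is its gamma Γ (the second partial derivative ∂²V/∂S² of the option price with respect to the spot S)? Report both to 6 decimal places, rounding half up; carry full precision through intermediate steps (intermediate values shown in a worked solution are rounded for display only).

price = 0.607408
Γ = 0.035011

σ√T = 0.121·√0.5764 = 0.091864
d₁ = (ln(S/K) + (r+σ²/2)T) / (σ√T) = (ln(77.71/89.18) + (0.0774+0.121²/2)·0.5764) / 0.091864 = (-0.137673 + 0.048833) / 0.091864 = -0.967077
d₂ = d₁ − σ√T = -0.967077 − 0.091864 = -1.058941
e^{−rT} = e^{−0.0774·0.5764} = 0.956367
N(d₁) = 0.166753,  N(d₂) = 0.144813
Call price V = S·N(d₁) − K·e^{−rT}·N(d₂) = 12.958362 − 12.350954 = 0.607408
φ(d₁) = (1/√(2π))·e^{−d₁²/2} = 0.249934
Γ = φ(d₁) / (S·σ·√T) = 0.035011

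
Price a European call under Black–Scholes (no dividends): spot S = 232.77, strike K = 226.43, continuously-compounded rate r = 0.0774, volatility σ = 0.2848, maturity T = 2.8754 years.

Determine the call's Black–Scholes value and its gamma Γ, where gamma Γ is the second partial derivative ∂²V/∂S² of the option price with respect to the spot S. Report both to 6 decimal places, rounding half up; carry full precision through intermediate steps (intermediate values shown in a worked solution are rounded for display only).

σ√T = 0.2848·√2.8754 = 0.482935
d₁ = (ln(S/K) + (r+σ²/2)T) / (σ√T) = (ln(232.77/226.43) + (0.0774+0.2848²/2)·2.8754) / 0.482935 = (0.027615 + 0.339169) / 0.482935 = 0.759489
d₂ = d₁ − σ√T = 0.759489 − 0.482935 = 0.276554
e^{−rT} = e^{−0.0774·2.8754} = 0.800470
N(d₁) = 0.776220,  N(d₂) = 0.608939
Call price V = S·N(d₁) − K·e^{−rT}·N(d₂) = 180.680734 − 110.370408 = 70.310326
φ(d₁) = (1/√(2π))·e^{−d₁²/2} = 0.298988
Γ = φ(d₁) / (S·σ·√T) = 0.002660

price = 70.310326
Γ = 0.002660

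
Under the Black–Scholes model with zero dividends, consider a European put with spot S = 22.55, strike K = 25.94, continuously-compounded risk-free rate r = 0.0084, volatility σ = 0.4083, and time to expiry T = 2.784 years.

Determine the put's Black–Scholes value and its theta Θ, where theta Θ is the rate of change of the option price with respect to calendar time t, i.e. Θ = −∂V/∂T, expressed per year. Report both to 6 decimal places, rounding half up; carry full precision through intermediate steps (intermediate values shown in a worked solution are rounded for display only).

σ√T = 0.4083·√2.784 = 0.681262
d₁ = (ln(S/K) + (r+σ²/2)T) / (σ√T) = (ln(22.55/25.94) + (0.0084+0.4083²/2)·2.784) / 0.681262 = (-0.140051 + 0.255444) / 0.681262 = 0.169382
d₂ = d₁ − σ√T = 0.169382 − 0.681262 = -0.511880
e^{−rT} = e^{−0.0084·2.784} = 0.976886
N(−d₁) = 0.432748,  N(−d₂) = 0.695633
Put price V = K·e^{−rT}·N(−d₂) − S·N(−d₁) = 17.627617 − 9.758472 = 7.869145
φ(d₁) = (1/√(2π))·e^{−d₁²/2} = 0.393260
Θ = −S·φ(d₁)·σ/(2√T) + r·K·e^{−rT}·N(−d₂) = −1.085029 + 0.148072 = -0.936957

price = 7.869145
Θ = -0.936957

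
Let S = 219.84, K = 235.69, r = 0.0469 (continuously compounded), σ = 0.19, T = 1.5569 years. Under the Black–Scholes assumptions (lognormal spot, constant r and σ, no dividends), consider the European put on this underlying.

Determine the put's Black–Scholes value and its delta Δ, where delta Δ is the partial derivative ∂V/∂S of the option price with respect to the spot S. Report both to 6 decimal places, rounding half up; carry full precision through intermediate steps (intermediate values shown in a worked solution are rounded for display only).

σ√T = 0.19·√1.5569 = 0.237074
d₁ = (ln(S/K) + (r+σ²/2)T) / (σ√T) = (ln(219.84/235.69) + (0.0469+0.19²/2)·1.5569) / 0.237074 = (-0.069617 + 0.101121) / 0.237074 = 0.132884
d₂ = d₁ − σ√T = 0.132884 − 0.237074 = -0.104190
e^{−rT} = e^{−0.0469·1.5569} = 0.929584
N(−d₁) = 0.447143,  N(−d₂) = 0.541491
Put price V = K·e^{−rT}·N(−d₂) − S·N(−d₁) = 118.637143 − 98.299843 = 20.337300
Δ = −N(−d₁) = -0.447143

price = 20.337300
Δ = -0.447143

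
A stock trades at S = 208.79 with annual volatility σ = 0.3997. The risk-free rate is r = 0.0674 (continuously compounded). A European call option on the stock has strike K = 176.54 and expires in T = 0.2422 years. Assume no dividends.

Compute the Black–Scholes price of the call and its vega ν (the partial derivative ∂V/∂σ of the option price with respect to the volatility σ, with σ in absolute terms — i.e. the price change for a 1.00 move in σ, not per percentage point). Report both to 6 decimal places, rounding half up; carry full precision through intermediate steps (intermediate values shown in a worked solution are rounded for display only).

σ√T = 0.3997·√0.2422 = 0.196708
d₁ = (ln(S/K) + (r+σ²/2)T) / (σ√T) = (ln(208.79/176.54) + (0.0674+0.3997²/2)·0.2422) / 0.196708 = (0.167781 + 0.035671) / 0.196708 = 1.034290
d₂ = d₁ − σ√T = 1.034290 − 0.196708 = 0.837582
e^{−rT} = e^{−0.0674·0.2422} = 0.983808
N(d₁) = 0.849500,  N(d₂) = 0.798867
Call price V = S·N(d₁) − K·e^{−rT}·N(d₂) = 177.367034 − 138.748477 = 38.618556
φ(d₁) = (1/√(2π))·e^{−d₁²/2} = 0.233677
ν = S·φ(d₁)·√T = 24.011118

price = 38.618556
ν = 24.011118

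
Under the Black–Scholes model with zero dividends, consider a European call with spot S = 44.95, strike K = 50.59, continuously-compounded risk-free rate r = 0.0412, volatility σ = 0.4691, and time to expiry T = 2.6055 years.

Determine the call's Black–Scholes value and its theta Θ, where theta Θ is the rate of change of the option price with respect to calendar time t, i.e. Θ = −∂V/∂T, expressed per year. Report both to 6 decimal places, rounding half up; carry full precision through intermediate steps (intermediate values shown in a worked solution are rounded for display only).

σ√T = 0.4691·√2.6055 = 0.757201
d₁ = (ln(S/K) + (r+σ²/2)T) / (σ√T) = (ln(44.95/50.59) + (0.0412+0.4691²/2)·2.6055) / 0.757201 = (-0.118203 + 0.394023) / 0.757201 = 0.364263
d₂ = d₁ − σ√T = 0.364263 − 0.757201 = -0.392938
e^{−rT} = e^{−0.0412·2.6055} = 0.898214
N(d₁) = 0.642169,  N(d₂) = 0.347183
Call price V = S·N(d₁) − K·e^{−rT}·N(d₂) = 28.865497 − 15.776207 = 13.089290
φ(d₁) = (1/√(2π))·e^{−d₁²/2} = 0.373334
Θ = −S·φ(d₁)·σ/(2√T) − r·K·e^{−rT}·N(d₂) = −2.438468 − 0.649980 = -3.088447

price = 13.089290
Θ = -3.088447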